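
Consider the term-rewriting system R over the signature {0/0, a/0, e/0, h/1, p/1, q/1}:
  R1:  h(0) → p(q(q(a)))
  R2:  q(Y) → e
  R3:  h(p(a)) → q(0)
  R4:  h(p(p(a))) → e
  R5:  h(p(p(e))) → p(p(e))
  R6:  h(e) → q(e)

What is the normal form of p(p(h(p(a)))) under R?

1. p(p(h(p(a))))  →  p(p(q(0)))   [R3 at 1.1]
2. p(p(q(0)))  →  p(p(e))   [R2 at 1.1]

p(p(e))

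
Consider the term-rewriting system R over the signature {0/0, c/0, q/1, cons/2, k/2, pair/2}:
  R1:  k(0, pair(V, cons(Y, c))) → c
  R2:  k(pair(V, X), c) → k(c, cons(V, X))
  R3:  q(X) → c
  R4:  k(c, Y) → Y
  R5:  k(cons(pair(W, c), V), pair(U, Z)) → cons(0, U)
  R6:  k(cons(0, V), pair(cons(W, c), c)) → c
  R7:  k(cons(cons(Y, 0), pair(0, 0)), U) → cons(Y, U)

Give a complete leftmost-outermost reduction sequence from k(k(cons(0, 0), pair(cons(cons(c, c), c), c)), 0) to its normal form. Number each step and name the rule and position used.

0

1. k(k(cons(0, 0), pair(cons(cons(c, c), c), c)), 0)  →  k(c, 0)   [R6 at 1]
2. k(c, 0)  →  0   [R4 at ε]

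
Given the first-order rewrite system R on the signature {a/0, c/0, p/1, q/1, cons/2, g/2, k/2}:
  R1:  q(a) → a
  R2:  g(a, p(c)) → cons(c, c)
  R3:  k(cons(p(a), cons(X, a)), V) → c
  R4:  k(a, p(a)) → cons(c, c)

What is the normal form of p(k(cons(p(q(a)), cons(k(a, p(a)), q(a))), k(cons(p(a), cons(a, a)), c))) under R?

1. p(k(cons(p(q(a)), cons(k(a, p(a)), q(a))), k(cons(p(a), cons(a, a)), c)))  →  p(k(cons(p(a), cons(k(a, p(a)), q(a))), k(cons(p(a), cons(a, a)), c)))   [R1 at 1.1.1.1]
2. p(k(cons(p(a), cons(k(a, p(a)), q(a))), k(cons(p(a), cons(a, a)), c)))  →  p(k(cons(p(a), cons(cons(c, c), q(a))), k(cons(p(a), cons(a, a)), c)))   [R4 at 1.1.2.1]
3. p(k(cons(p(a), cons(cons(c, c), q(a))), k(cons(p(a), cons(a, a)), c)))  →  p(k(cons(p(a), cons(cons(c, c), a)), k(cons(p(a), cons(a, a)), c)))   [R1 at 1.1.2.2]
4. p(k(cons(p(a), cons(cons(c, c), a)), k(cons(p(a), cons(a, a)), c)))  →  p(c)   [R3 at 1]

p(c)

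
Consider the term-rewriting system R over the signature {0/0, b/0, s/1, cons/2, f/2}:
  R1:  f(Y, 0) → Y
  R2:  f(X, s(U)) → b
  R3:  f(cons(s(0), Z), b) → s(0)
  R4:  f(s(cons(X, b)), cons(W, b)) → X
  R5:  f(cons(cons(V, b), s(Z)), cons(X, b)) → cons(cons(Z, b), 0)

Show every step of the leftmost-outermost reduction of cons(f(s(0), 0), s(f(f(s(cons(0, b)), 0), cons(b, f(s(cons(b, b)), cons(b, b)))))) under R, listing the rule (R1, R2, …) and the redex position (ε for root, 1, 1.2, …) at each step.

cons(s(0), s(0))

1. cons(f(s(0), 0), s(f(f(s(cons(0, b)), 0), cons(b, f(s(cons(b, b)), cons(b, b))))))  →  cons(s(0), s(f(f(s(cons(0, b)), 0), cons(b, f(s(cons(b, b)), cons(b, b))))))   [R1 at 1]
2. cons(s(0), s(f(f(s(cons(0, b)), 0), cons(b, f(s(cons(b, b)), cons(b, b))))))  →  cons(s(0), s(f(s(cons(0, b)), cons(b, f(s(cons(b, b)), cons(b, b))))))   [R1 at 2.1.1]
3. cons(s(0), s(f(s(cons(0, b)), cons(b, f(s(cons(b, b)), cons(b, b))))))  →  cons(s(0), s(f(s(cons(0, b)), cons(b, b))))   [R4 at 2.1.2.2]
4. cons(s(0), s(f(s(cons(0, b)), cons(b, b))))  →  cons(s(0), s(0))   [R4 at 2.1]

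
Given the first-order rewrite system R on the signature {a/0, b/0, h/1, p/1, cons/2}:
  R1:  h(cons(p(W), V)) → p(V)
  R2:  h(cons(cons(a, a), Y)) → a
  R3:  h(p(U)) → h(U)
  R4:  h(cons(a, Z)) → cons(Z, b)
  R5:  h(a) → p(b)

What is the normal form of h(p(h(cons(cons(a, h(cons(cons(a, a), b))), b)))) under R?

1. h(p(h(cons(cons(a, h(cons(cons(a, a), b))), b))))  →  h(h(cons(cons(a, h(cons(cons(a, a), b))), b)))   [R3 at ε]
2. h(h(cons(cons(a, h(cons(cons(a, a), b))), b)))  →  h(h(cons(cons(a, a), b)))   [R2 at 1.1.1.2]
3. h(h(cons(cons(a, a), b)))  →  h(a)   [R2 at 1]
4. h(a)  →  p(b)   [R5 at ε]

p(b)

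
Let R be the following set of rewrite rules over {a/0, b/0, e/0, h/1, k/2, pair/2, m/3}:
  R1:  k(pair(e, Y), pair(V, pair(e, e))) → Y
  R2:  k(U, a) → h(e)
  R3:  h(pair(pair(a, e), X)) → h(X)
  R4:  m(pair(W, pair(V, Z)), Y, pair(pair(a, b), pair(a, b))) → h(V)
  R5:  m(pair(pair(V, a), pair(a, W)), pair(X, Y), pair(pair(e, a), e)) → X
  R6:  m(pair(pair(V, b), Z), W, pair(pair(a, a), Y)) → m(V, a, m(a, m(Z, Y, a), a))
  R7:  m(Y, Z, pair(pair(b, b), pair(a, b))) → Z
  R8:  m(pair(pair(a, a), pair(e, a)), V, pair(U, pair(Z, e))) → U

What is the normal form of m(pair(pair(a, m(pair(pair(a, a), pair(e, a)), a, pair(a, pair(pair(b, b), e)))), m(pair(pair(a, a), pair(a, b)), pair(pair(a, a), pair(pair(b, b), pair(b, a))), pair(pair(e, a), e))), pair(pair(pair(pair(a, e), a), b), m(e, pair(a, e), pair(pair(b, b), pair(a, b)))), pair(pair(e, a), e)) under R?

pair(pair(pair(a, e), a), b)

1. m(pair(pair(a, m(pair(pair(a, a), pair(e, a)), a, pair(a, pair(pair(b, b), e)))), m(pair(pair(a, a), pair(a, b)), pair(pair(a, a), pair(pair(b, b), pair(b, a))), pair(pair(e, a), e))), pair(pair(pair(pair(a, e), a), b), m(e, pair(a, e), pair(pair(b, b), pair(a, b)))), pair(pair(e, a), e))  →  m(pair(pair(a, a), m(pair(pair(a, a), pair(a, b)), pair(pair(a, a), pair(pair(b, b), pair(b, a))), pair(pair(e, a), e))), pair(pair(pair(pair(a, e), a), b), m(e, pair(a, e), pair(pair(b, b), pair(a, b)))), pair(pair(e, a), e))   [R8 at 1.1.2]
2. m(pair(pair(a, a), m(pair(pair(a, a), pair(a, b)), pair(pair(a, a), pair(pair(b, b), pair(b, a))), pair(pair(e, a), e))), pair(pair(pair(pair(a, e), a), b), m(e, pair(a, e), pair(pair(b, b), pair(a, b)))), pair(pair(e, a), e))  →  m(pair(pair(a, a), pair(a, a)), pair(pair(pair(pair(a, e), a), b), m(e, pair(a, e), pair(pair(b, b), pair(a, b)))), pair(pair(e, a), e))   [R5 at 1.2]
3. m(pair(pair(a, a), pair(a, a)), pair(pair(pair(pair(a, e), a), b), m(e, pair(a, e), pair(pair(b, b), pair(a, b)))), pair(pair(e, a), e))  →  pair(pair(pair(a, e), a), b)   [R5 at ε]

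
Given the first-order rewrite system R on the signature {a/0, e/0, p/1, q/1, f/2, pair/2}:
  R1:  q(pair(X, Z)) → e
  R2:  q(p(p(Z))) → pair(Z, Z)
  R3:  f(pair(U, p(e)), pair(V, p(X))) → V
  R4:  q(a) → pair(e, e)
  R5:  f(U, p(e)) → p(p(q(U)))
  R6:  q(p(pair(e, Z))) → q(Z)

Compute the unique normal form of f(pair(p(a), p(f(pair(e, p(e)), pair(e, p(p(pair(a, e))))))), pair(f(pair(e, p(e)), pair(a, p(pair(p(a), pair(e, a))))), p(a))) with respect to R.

a

1. f(pair(p(a), p(f(pair(e, p(e)), pair(e, p(p(pair(a, e))))))), pair(f(pair(e, p(e)), pair(a, p(pair(p(a), pair(e, a))))), p(a)))  →  f(pair(p(a), p(e)), pair(f(pair(e, p(e)), pair(a, p(pair(p(a), pair(e, a))))), p(a)))   [R3 at 1.2.1]
2. f(pair(p(a), p(e)), pair(f(pair(e, p(e)), pair(a, p(pair(p(a), pair(e, a))))), p(a)))  →  f(pair(e, p(e)), pair(a, p(pair(p(a), pair(e, a)))))   [R3 at ε]
3. f(pair(e, p(e)), pair(a, p(pair(p(a), pair(e, a)))))  →  a   [R3 at ε]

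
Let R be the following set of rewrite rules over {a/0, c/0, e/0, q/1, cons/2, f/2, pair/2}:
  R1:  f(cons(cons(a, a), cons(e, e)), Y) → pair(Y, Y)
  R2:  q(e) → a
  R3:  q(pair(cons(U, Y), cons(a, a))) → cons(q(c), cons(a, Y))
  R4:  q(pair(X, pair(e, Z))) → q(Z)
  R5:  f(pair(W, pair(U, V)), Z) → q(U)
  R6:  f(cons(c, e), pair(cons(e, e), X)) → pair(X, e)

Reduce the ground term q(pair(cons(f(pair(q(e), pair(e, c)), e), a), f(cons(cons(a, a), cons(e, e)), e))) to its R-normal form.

a

1. q(pair(cons(f(pair(q(e), pair(e, c)), e), a), f(cons(cons(a, a), cons(e, e)), e)))  →  q(pair(cons(q(e), a), f(cons(cons(a, a), cons(e, e)), e)))   [R5 at 1.1.1]
2. q(pair(cons(q(e), a), f(cons(cons(a, a), cons(e, e)), e)))  →  q(pair(cons(a, a), f(cons(cons(a, a), cons(e, e)), e)))   [R2 at 1.1.1]
3. q(pair(cons(a, a), f(cons(cons(a, a), cons(e, e)), e)))  →  q(pair(cons(a, a), pair(e, e)))   [R1 at 1.2]
4. q(pair(cons(a, a), pair(e, e)))  →  q(e)   [R4 at ε]
5. q(e)  →  a   [R2 at ε]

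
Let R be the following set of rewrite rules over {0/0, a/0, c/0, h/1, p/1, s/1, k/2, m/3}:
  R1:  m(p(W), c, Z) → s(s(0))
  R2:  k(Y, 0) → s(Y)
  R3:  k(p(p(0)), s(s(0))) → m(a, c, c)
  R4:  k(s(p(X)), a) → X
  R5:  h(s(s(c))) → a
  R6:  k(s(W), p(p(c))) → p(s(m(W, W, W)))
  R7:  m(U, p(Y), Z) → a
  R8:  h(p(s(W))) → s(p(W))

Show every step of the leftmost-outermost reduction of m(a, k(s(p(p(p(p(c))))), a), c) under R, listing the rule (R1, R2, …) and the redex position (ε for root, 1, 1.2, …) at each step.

a

1. m(a, k(s(p(p(p(p(c))))), a), c)  →  m(a, p(p(p(c))), c)   [R4 at 2]
2. m(a, p(p(p(c))), c)  →  a   [R7 at ε]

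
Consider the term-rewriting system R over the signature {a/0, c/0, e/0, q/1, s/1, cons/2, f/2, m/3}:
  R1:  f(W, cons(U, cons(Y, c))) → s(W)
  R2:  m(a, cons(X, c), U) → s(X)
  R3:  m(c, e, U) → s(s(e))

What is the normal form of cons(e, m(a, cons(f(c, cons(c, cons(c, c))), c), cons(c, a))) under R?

cons(e, s(s(c)))

1. cons(e, m(a, cons(f(c, cons(c, cons(c, c))), c), cons(c, a)))  →  cons(e, s(f(c, cons(c, cons(c, c)))))   [R2 at 2]
2. cons(e, s(f(c, cons(c, cons(c, c)))))  →  cons(e, s(s(c)))   [R1 at 2.1]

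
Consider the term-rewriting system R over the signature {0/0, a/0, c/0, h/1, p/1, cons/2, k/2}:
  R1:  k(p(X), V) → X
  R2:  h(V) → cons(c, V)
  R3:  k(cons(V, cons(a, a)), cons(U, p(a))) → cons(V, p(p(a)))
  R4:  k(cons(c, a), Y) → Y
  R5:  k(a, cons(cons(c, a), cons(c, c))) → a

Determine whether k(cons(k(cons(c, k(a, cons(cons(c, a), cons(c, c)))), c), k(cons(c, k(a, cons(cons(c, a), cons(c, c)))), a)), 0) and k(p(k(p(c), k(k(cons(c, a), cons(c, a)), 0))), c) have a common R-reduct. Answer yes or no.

no — NF(t₁) = 0, NF(t₂) = c

Reduce t₁ = k(cons(k(cons(c, k(a, cons(cons(c, a), cons(c, c)))), c), k(cons(c, k(a, cons(cons(c, a), cons(c, c)))), a)), 0):
1. k(cons(k(cons(c, k(a, cons(cons(c, a), cons(c, c)))), c), k(cons(c, k(a, cons(cons(c, a), cons(c, c)))), a)), 0)  →  k(cons(k(cons(c, a), c), k(cons(c, k(a, cons(cons(c, a), cons(c, c)))), a)), 0)   [R5 at 1.1.1.2]
2. k(cons(k(cons(c, a), c), k(cons(c, k(a, cons(cons(c, a), cons(c, c)))), a)), 0)  →  k(cons(c, k(cons(c, k(a, cons(cons(c, a), cons(c, c)))), a)), 0)   [R4 at 1.1]
3. k(cons(c, k(cons(c, k(a, cons(cons(c, a), cons(c, c)))), a)), 0)  →  k(cons(c, k(cons(c, a), a)), 0)   [R5 at 1.2.1.2]
4. k(cons(c, k(cons(c, a), a)), 0)  →  k(cons(c, a), 0)   [R4 at 1.2]
5. k(cons(c, a), 0)  →  0   [R4 at ε]

Reduce t₂ = k(p(k(p(c), k(k(cons(c, a), cons(c, a)), 0))), c):
1. k(p(k(p(c), k(k(cons(c, a), cons(c, a)), 0))), c)  →  k(p(c), k(k(cons(c, a), cons(c, a)), 0))   [R1 at ε]
2. k(p(c), k(k(cons(c, a), cons(c, a)), 0))  →  c   [R1 at ε]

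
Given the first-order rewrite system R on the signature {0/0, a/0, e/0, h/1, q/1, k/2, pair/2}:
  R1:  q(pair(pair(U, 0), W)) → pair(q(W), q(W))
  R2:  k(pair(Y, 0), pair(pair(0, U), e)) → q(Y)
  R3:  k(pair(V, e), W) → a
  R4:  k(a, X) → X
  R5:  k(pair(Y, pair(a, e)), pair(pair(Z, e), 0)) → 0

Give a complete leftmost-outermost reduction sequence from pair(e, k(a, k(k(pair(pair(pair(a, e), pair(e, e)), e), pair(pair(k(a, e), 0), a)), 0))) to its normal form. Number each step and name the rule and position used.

pair(e, 0)

1. pair(e, k(a, k(k(pair(pair(pair(a, e), pair(e, e)), e), pair(pair(k(a, e), 0), a)), 0)))  →  pair(e, k(k(pair(pair(pair(a, e), pair(e, e)), e), pair(pair(k(a, e), 0), a)), 0))   [R4 at 2]
2. pair(e, k(k(pair(pair(pair(a, e), pair(e, e)), e), pair(pair(k(a, e), 0), a)), 0))  →  pair(e, k(a, 0))   [R3 at 2.1]
3. pair(e, k(a, 0))  →  pair(e, 0)   [R4 at 2]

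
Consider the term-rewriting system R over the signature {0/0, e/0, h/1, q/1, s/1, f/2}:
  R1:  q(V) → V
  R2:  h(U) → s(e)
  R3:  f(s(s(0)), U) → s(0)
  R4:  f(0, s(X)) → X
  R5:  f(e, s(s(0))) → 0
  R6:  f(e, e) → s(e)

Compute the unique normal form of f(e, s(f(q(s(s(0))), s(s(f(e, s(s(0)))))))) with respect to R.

1. f(e, s(f(q(s(s(0))), s(s(f(e, s(s(0))))))))  →  f(e, s(f(s(s(0)), s(s(f(e, s(s(0))))))))   [R1 at 2.1.1]
2. f(e, s(f(s(s(0)), s(s(f(e, s(s(0))))))))  →  f(e, s(s(0)))   [R3 at 2.1]
3. f(e, s(s(0)))  →  0   [R5 at ε]

0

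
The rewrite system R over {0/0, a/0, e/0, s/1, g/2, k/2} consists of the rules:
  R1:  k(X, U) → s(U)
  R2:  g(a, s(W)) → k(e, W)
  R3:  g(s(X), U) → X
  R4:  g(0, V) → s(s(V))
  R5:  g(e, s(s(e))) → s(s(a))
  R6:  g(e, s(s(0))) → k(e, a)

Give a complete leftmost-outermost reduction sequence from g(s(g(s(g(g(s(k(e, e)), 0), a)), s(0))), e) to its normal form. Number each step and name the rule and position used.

1. g(s(g(s(g(g(s(k(e, e)), 0), a)), s(0))), e)  →  g(s(g(g(s(k(e, e)), 0), a)), s(0))   [R3 at ε]
2. g(s(g(g(s(k(e, e)), 0), a)), s(0))  →  g(g(s(k(e, e)), 0), a)   [R3 at ε]
3. g(g(s(k(e, e)), 0), a)  →  g(k(e, e), a)   [R3 at 1]
4. g(k(e, e), a)  →  g(s(e), a)   [R1 at 1]
5. g(s(e), a)  →  e   [R3 at ε]

e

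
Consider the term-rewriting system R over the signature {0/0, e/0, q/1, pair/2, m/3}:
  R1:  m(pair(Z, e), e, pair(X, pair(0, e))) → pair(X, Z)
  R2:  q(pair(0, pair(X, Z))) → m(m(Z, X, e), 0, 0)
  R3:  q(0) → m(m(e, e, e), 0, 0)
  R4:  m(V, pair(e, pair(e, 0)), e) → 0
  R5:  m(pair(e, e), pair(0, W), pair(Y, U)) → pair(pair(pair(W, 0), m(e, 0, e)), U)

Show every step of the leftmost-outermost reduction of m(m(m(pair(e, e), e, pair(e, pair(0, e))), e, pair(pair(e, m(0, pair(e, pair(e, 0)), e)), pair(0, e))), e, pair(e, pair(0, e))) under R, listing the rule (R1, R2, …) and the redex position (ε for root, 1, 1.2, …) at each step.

pair(e, pair(e, 0))

1. m(m(m(pair(e, e), e, pair(e, pair(0, e))), e, pair(pair(e, m(0, pair(e, pair(e, 0)), e)), pair(0, e))), e, pair(e, pair(0, e)))  →  m(m(pair(e, e), e, pair(pair(e, m(0, pair(e, pair(e, 0)), e)), pair(0, e))), e, pair(e, pair(0, e)))   [R1 at 1.1]
2. m(m(pair(e, e), e, pair(pair(e, m(0, pair(e, pair(e, 0)), e)), pair(0, e))), e, pair(e, pair(0, e)))  →  m(pair(pair(e, m(0, pair(e, pair(e, 0)), e)), e), e, pair(e, pair(0, e)))   [R1 at 1]
3. m(pair(pair(e, m(0, pair(e, pair(e, 0)), e)), e), e, pair(e, pair(0, e)))  →  pair(e, pair(e, m(0, pair(e, pair(e, 0)), e)))   [R1 at ε]
4. pair(e, pair(e, m(0, pair(e, pair(e, 0)), e)))  →  pair(e, pair(e, 0))   [R4 at 2.2]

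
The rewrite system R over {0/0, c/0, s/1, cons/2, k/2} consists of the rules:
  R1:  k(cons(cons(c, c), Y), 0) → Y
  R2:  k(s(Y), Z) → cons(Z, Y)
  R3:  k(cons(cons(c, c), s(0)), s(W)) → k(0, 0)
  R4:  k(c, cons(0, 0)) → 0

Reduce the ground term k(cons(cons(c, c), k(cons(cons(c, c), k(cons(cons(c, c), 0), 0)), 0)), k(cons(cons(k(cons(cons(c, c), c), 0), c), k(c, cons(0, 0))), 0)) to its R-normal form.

0

1. k(cons(cons(c, c), k(cons(cons(c, c), k(cons(cons(c, c), 0), 0)), 0)), k(cons(cons(k(cons(cons(c, c), c), 0), c), k(c, cons(0, 0))), 0))  →  k(cons(cons(c, c), k(cons(cons(c, c), 0), 0)), k(cons(cons(k(cons(cons(c, c), c), 0), c), k(c, cons(0, 0))), 0))   [R1 at 1.2]
2. k(cons(cons(c, c), k(cons(cons(c, c), 0), 0)), k(cons(cons(k(cons(cons(c, c), c), 0), c), k(c, cons(0, 0))), 0))  →  k(cons(cons(c, c), 0), k(cons(cons(k(cons(cons(c, c), c), 0), c), k(c, cons(0, 0))), 0))   [R1 at 1.2]
3. k(cons(cons(c, c), 0), k(cons(cons(k(cons(cons(c, c), c), 0), c), k(c, cons(0, 0))), 0))  →  k(cons(cons(c, c), 0), k(cons(cons(c, c), k(c, cons(0, 0))), 0))   [R1 at 2.1.1.1]
4. k(cons(cons(c, c), 0), k(cons(cons(c, c), k(c, cons(0, 0))), 0))  →  k(cons(cons(c, c), 0), k(c, cons(0, 0)))   [R1 at 2]
5. k(cons(cons(c, c), 0), k(c, cons(0, 0)))  →  k(cons(cons(c, c), 0), 0)   [R4 at 2]
6. k(cons(cons(c, c), 0), 0)  →  0   [R1 at ε]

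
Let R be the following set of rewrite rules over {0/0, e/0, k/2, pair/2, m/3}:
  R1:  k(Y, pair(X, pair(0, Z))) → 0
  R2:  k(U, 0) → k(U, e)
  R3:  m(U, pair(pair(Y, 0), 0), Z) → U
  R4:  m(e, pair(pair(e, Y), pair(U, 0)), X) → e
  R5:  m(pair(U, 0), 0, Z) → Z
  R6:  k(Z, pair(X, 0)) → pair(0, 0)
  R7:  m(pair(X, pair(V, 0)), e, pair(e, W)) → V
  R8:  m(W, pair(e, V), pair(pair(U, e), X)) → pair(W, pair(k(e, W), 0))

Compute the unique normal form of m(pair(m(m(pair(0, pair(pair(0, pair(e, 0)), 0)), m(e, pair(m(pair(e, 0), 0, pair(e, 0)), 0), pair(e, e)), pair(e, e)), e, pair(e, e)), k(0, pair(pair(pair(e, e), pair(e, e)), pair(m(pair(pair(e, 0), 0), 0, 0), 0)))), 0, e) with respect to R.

e

1. m(pair(m(m(pair(0, pair(pair(0, pair(e, 0)), 0)), m(e, pair(m(pair(e, 0), 0, pair(e, 0)), 0), pair(e, e)), pair(e, e)), e, pair(e, e)), k(0, pair(pair(pair(e, e), pair(e, e)), pair(m(pair(pair(e, 0), 0), 0, 0), 0)))), 0, e)  →  m(pair(m(m(pair(0, pair(pair(0, pair(e, 0)), 0)), m(e, pair(pair(e, 0), 0), pair(e, e)), pair(e, e)), e, pair(e, e)), k(0, pair(pair(pair(e, e), pair(e, e)), pair(m(pair(pair(e, 0), 0), 0, 0), 0)))), 0, e)   [R5 at 1.1.1.2.2.1]
2. m(pair(m(m(pair(0, pair(pair(0, pair(e, 0)), 0)), m(e, pair(pair(e, 0), 0), pair(e, e)), pair(e, e)), e, pair(e, e)), k(0, pair(pair(pair(e, e), pair(e, e)), pair(m(pair(pair(e, 0), 0), 0, 0), 0)))), 0, e)  →  m(pair(m(m(pair(0, pair(pair(0, pair(e, 0)), 0)), e, pair(e, e)), e, pair(e, e)), k(0, pair(pair(pair(e, e), pair(e, e)), pair(m(pair(pair(e, 0), 0), 0, 0), 0)))), 0, e)   [R3 at 1.1.1.2]
3. m(pair(m(m(pair(0, pair(pair(0, pair(e, 0)), 0)), e, pair(e, e)), e, pair(e, e)), k(0, pair(pair(pair(e, e), pair(e, e)), pair(m(pair(pair(e, 0), 0), 0, 0), 0)))), 0, e)  →  m(pair(m(pair(0, pair(e, 0)), e, pair(e, e)), k(0, pair(pair(pair(e, e), pair(e, e)), pair(m(pair(pair(e, 0), 0), 0, 0), 0)))), 0, e)   [R7 at 1.1.1]
4. m(pair(m(pair(0, pair(e, 0)), e, pair(e, e)), k(0, pair(pair(pair(e, e), pair(e, e)), pair(m(pair(pair(e, 0), 0), 0, 0), 0)))), 0, e)  →  m(pair(e, k(0, pair(pair(pair(e, e), pair(e, e)), pair(m(pair(pair(e, 0), 0), 0, 0), 0)))), 0, e)   [R7 at 1.1]
5. m(pair(e, k(0, pair(pair(pair(e, e), pair(e, e)), pair(m(pair(pair(e, 0), 0), 0, 0), 0)))), 0, e)  →  m(pair(e, k(0, pair(pair(pair(e, e), pair(e, e)), pair(0, 0)))), 0, e)   [R5 at 1.2.2.2.1]
6. m(pair(e, k(0, pair(pair(pair(e, e), pair(e, e)), pair(0, 0)))), 0, e)  →  m(pair(e, 0), 0, e)   [R1 at 1.2]
7. m(pair(e, 0), 0, e)  →  e   [R5 at ε]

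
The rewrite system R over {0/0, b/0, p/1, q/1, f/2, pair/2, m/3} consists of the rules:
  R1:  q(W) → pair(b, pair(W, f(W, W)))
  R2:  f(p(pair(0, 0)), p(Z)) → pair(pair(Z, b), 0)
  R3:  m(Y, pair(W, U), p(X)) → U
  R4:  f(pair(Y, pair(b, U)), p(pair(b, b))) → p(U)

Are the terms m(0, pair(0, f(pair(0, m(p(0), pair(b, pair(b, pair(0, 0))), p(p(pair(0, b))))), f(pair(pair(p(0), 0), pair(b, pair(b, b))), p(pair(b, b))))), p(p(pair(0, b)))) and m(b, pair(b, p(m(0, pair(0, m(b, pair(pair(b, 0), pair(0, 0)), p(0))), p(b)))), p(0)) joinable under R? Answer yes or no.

Reduce t₁ = m(0, pair(0, f(pair(0, m(p(0), pair(b, pair(b, pair(0, 0))), p(p(pair(0, b))))), f(pair(pair(p(0), 0), pair(b, pair(b, b))), p(pair(b, b))))), p(p(pair(0, b)))):
1. m(0, pair(0, f(pair(0, m(p(0), pair(b, pair(b, pair(0, 0))), p(p(pair(0, b))))), f(pair(pair(p(0), 0), pair(b, pair(b, b))), p(pair(b, b))))), p(p(pair(0, b))))  →  f(pair(0, m(p(0), pair(b, pair(b, pair(0, 0))), p(p(pair(0, b))))), f(pair(pair(p(0), 0), pair(b, pair(b, b))), p(pair(b, b))))   [R3 at ε]
2. f(pair(0, m(p(0), pair(b, pair(b, pair(0, 0))), p(p(pair(0, b))))), f(pair(pair(p(0), 0), pair(b, pair(b, b))), p(pair(b, b))))  →  f(pair(0, pair(b, pair(0, 0))), f(pair(pair(p(0), 0), pair(b, pair(b, b))), p(pair(b, b))))   [R3 at 1.2]
3. f(pair(0, pair(b, pair(0, 0))), f(pair(pair(p(0), 0), pair(b, pair(b, b))), p(pair(b, b))))  →  f(pair(0, pair(b, pair(0, 0))), p(pair(b, b)))   [R4 at 2]
4. f(pair(0, pair(b, pair(0, 0))), p(pair(b, b)))  →  p(pair(0, 0))   [R4 at ε]

Reduce t₂ = m(b, pair(b, p(m(0, pair(0, m(b, pair(pair(b, 0), pair(0, 0)), p(0))), p(b)))), p(0)):
1. m(b, pair(b, p(m(0, pair(0, m(b, pair(pair(b, 0), pair(0, 0)), p(0))), p(b)))), p(0))  →  p(m(0, pair(0, m(b, pair(pair(b, 0), pair(0, 0)), p(0))), p(b)))   [R3 at ε]
2. p(m(0, pair(0, m(b, pair(pair(b, 0), pair(0, 0)), p(0))), p(b)))  →  p(m(b, pair(pair(b, 0), pair(0, 0)), p(0)))   [R3 at 1]
3. p(m(b, pair(pair(b, 0), pair(0, 0)), p(0)))  →  p(pair(0, 0))   [R3 at 1]

yes — NF(t₁) = p(pair(0, 0)), NF(t₂) = p(pair(0, 0))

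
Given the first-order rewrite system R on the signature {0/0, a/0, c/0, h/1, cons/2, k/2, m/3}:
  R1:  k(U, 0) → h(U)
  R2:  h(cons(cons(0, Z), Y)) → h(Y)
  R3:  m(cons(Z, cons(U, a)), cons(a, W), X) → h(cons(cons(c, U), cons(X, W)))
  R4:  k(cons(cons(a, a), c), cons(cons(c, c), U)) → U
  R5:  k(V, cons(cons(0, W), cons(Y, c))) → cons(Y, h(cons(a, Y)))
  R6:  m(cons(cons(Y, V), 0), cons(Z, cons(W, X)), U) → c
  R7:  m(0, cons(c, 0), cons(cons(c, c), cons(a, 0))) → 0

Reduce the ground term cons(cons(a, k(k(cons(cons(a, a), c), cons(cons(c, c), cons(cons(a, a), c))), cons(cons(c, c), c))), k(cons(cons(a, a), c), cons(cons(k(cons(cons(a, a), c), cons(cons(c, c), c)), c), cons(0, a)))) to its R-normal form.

cons(cons(a, c), cons(0, a))

1. cons(cons(a, k(k(cons(cons(a, a), c), cons(cons(c, c), cons(cons(a, a), c))), cons(cons(c, c), c))), k(cons(cons(a, a), c), cons(cons(k(cons(cons(a, a), c), cons(cons(c, c), c)), c), cons(0, a))))  →  cons(cons(a, k(cons(cons(a, a), c), cons(cons(c, c), c))), k(cons(cons(a, a), c), cons(cons(k(cons(cons(a, a), c), cons(cons(c, c), c)), c), cons(0, a))))   [R4 at 1.2.1]
2. cons(cons(a, k(cons(cons(a, a), c), cons(cons(c, c), c))), k(cons(cons(a, a), c), cons(cons(k(cons(cons(a, a), c), cons(cons(c, c), c)), c), cons(0, a))))  →  cons(cons(a, c), k(cons(cons(a, a), c), cons(cons(k(cons(cons(a, a), c), cons(cons(c, c), c)), c), cons(0, a))))   [R4 at 1.2]
3. cons(cons(a, c), k(cons(cons(a, a), c), cons(cons(k(cons(cons(a, a), c), cons(cons(c, c), c)), c), cons(0, a))))  →  cons(cons(a, c), k(cons(cons(a, a), c), cons(cons(c, c), cons(0, a))))   [R4 at 2.2.1.1]
4. cons(cons(a, c), k(cons(cons(a, a), c), cons(cons(c, c), cons(0, a))))  →  cons(cons(a, c), cons(0, a))   [R4 at 2]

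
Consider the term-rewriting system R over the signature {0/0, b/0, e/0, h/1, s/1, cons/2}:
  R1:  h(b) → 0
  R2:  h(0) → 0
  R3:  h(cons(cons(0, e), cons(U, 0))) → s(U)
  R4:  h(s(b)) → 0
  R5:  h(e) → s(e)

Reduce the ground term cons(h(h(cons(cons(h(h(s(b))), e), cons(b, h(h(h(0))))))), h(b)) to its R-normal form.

1. cons(h(h(cons(cons(h(h(s(b))), e), cons(b, h(h(h(0))))))), h(b))  →  cons(h(h(cons(cons(h(0), e), cons(b, h(h(h(0))))))), h(b))   [R4 at 1.1.1.1.1.1]
2. cons(h(h(cons(cons(h(0), e), cons(b, h(h(h(0))))))), h(b))  →  cons(h(h(cons(cons(0, e), cons(b, h(h(h(0))))))), h(b))   [R2 at 1.1.1.1.1]
3. cons(h(h(cons(cons(0, e), cons(b, h(h(h(0))))))), h(b))  →  cons(h(h(cons(cons(0, e), cons(b, h(h(0)))))), h(b))   [R2 at 1.1.1.2.2.1.1]
4. cons(h(h(cons(cons(0, e), cons(b, h(h(0)))))), h(b))  →  cons(h(h(cons(cons(0, e), cons(b, h(0))))), h(b))   [R2 at 1.1.1.2.2.1]
5. cons(h(h(cons(cons(0, e), cons(b, h(0))))), h(b))  →  cons(h(h(cons(cons(0, e), cons(b, 0)))), h(b))   [R2 at 1.1.1.2.2]
6. cons(h(h(cons(cons(0, e), cons(b, 0)))), h(b))  →  cons(h(s(b)), h(b))   [R3 at 1.1]
7. cons(h(s(b)), h(b))  →  cons(0, h(b))   [R4 at 1]
8. cons(0, h(b))  →  cons(0, 0)   [R1 at 2]

cons(0, 0)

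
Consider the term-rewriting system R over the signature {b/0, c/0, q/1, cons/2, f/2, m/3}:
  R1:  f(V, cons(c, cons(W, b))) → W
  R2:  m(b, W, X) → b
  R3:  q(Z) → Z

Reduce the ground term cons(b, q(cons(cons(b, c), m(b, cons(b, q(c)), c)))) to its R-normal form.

1. cons(b, q(cons(cons(b, c), m(b, cons(b, q(c)), c))))  →  cons(b, cons(cons(b, c), m(b, cons(b, q(c)), c)))   [R3 at 2]
2. cons(b, cons(cons(b, c), m(b, cons(b, q(c)), c)))  →  cons(b, cons(cons(b, c), b))   [R2 at 2.2]

cons(b, cons(cons(b, c), b))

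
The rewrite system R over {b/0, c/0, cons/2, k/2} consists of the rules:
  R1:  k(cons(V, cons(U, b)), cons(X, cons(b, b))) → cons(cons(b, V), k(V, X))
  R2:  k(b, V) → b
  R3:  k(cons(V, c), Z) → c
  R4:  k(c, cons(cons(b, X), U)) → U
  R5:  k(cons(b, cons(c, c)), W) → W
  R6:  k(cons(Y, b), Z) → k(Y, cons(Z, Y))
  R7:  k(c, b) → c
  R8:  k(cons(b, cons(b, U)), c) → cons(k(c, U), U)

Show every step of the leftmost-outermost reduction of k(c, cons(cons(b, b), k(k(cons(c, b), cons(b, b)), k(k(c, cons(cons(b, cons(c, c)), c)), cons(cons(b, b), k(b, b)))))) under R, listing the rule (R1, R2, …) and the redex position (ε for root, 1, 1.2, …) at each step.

1. k(c, cons(cons(b, b), k(k(cons(c, b), cons(b, b)), k(k(c, cons(cons(b, cons(c, c)), c)), cons(cons(b, b), k(b, b))))))  →  k(k(cons(c, b), cons(b, b)), k(k(c, cons(cons(b, cons(c, c)), c)), cons(cons(b, b), k(b, b))))   [R4 at ε]
2. k(k(cons(c, b), cons(b, b)), k(k(c, cons(cons(b, cons(c, c)), c)), cons(cons(b, b), k(b, b))))  →  k(k(c, cons(cons(b, b), c)), k(k(c, cons(cons(b, cons(c, c)), c)), cons(cons(b, b), k(b, b))))   [R6 at 1]
3. k(k(c, cons(cons(b, b), c)), k(k(c, cons(cons(b, cons(c, c)), c)), cons(cons(b, b), k(b, b))))  →  k(c, k(k(c, cons(cons(b, cons(c, c)), c)), cons(cons(b, b), k(b, b))))   [R4 at 1]
4. k(c, k(k(c, cons(cons(b, cons(c, c)), c)), cons(cons(b, b), k(b, b))))  →  k(c, k(c, cons(cons(b, b), k(b, b))))   [R4 at 2.1]
5. k(c, k(c, cons(cons(b, b), k(b, b))))  →  k(c, k(b, b))   [R4 at 2]
6. k(c, k(b, b))  →  k(c, b)   [R2 at 2]
7. k(c, b)  →  c   [R7 at ε]

c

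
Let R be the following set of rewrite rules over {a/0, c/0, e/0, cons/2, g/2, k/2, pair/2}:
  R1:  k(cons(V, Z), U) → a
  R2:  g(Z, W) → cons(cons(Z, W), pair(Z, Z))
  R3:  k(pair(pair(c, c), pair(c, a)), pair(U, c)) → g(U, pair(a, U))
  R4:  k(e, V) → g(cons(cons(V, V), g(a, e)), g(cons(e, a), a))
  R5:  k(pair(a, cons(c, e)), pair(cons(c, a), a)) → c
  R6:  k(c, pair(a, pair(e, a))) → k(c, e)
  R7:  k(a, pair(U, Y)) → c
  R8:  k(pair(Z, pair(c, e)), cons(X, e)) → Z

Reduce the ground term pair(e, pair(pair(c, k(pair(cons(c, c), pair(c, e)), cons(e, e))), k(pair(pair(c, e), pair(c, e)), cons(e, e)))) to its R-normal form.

pair(e, pair(pair(c, cons(c, c)), pair(c, e)))

1. pair(e, pair(pair(c, k(pair(cons(c, c), pair(c, e)), cons(e, e))), k(pair(pair(c, e), pair(c, e)), cons(e, e))))  →  pair(e, pair(pair(c, cons(c, c)), k(pair(pair(c, e), pair(c, e)), cons(e, e))))   [R8 at 2.1.2]
2. pair(e, pair(pair(c, cons(c, c)), k(pair(pair(c, e), pair(c, e)), cons(e, e))))  →  pair(e, pair(pair(c, cons(c, c)), pair(c, e)))   [R8 at 2.2]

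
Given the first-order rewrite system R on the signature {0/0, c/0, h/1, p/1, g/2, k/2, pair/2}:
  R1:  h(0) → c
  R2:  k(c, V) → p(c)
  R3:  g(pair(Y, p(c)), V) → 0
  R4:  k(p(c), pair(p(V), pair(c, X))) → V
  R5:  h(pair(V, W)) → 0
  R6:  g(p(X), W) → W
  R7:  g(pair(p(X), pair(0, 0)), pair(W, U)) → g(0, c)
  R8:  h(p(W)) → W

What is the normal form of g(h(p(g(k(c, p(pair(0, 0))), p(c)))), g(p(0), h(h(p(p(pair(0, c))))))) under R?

1. g(h(p(g(k(c, p(pair(0, 0))), p(c)))), g(p(0), h(h(p(p(pair(0, c)))))))  →  g(g(k(c, p(pair(0, 0))), p(c)), g(p(0), h(h(p(p(pair(0, c)))))))   [R8 at 1]
2. g(g(k(c, p(pair(0, 0))), p(c)), g(p(0), h(h(p(p(pair(0, c)))))))  →  g(g(p(c), p(c)), g(p(0), h(h(p(p(pair(0, c)))))))   [R2 at 1.1]
3. g(g(p(c), p(c)), g(p(0), h(h(p(p(pair(0, c)))))))  →  g(p(c), g(p(0), h(h(p(p(pair(0, c)))))))   [R6 at 1]
4. g(p(c), g(p(0), h(h(p(p(pair(0, c)))))))  →  g(p(0), h(h(p(p(pair(0, c))))))   [R6 at ε]
5. g(p(0), h(h(p(p(pair(0, c))))))  →  h(h(p(p(pair(0, c)))))   [R6 at ε]
6. h(h(p(p(pair(0, c)))))  →  h(p(pair(0, c)))   [R8 at 1]
7. h(p(pair(0, c)))  →  pair(0, c)   [R8 at ε]

pair(0, c)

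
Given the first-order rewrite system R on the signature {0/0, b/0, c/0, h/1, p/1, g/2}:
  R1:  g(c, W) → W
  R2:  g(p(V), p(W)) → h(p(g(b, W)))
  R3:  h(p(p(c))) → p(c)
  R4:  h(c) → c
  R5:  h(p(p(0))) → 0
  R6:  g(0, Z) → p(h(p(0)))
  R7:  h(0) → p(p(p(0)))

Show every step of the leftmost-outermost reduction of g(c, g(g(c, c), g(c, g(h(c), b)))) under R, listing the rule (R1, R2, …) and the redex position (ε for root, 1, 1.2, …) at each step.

1. g(c, g(g(c, c), g(c, g(h(c), b))))  →  g(g(c, c), g(c, g(h(c), b)))   [R1 at ε]
2. g(g(c, c), g(c, g(h(c), b)))  →  g(c, g(c, g(h(c), b)))   [R1 at 1]
3. g(c, g(c, g(h(c), b)))  →  g(c, g(h(c), b))   [R1 at ε]
4. g(c, g(h(c), b))  →  g(h(c), b)   [R1 at ε]
5. g(h(c), b)  →  g(c, b)   [R4 at 1]
6. g(c, b)  →  b   [R1 at ε]

b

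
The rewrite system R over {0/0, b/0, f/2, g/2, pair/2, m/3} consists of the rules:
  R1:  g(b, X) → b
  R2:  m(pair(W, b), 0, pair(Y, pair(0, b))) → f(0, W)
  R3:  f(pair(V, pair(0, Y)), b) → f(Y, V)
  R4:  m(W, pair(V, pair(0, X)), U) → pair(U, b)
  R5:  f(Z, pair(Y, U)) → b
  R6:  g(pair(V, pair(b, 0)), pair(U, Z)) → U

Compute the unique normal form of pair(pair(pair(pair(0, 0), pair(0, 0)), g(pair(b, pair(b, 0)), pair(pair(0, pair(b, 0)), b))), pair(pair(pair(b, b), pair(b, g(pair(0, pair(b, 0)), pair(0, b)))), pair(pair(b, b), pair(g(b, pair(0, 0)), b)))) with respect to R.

1. pair(pair(pair(pair(0, 0), pair(0, 0)), g(pair(b, pair(b, 0)), pair(pair(0, pair(b, 0)), b))), pair(pair(pair(b, b), pair(b, g(pair(0, pair(b, 0)), pair(0, b)))), pair(pair(b, b), pair(g(b, pair(0, 0)), b))))  →  pair(pair(pair(pair(0, 0), pair(0, 0)), pair(0, pair(b, 0))), pair(pair(pair(b, b), pair(b, g(pair(0, pair(b, 0)), pair(0, b)))), pair(pair(b, b), pair(g(b, pair(0, 0)), b))))   [R6 at 1.2]
2. pair(pair(pair(pair(0, 0), pair(0, 0)), pair(0, pair(b, 0))), pair(pair(pair(b, b), pair(b, g(pair(0, pair(b, 0)), pair(0, b)))), pair(pair(b, b), pair(g(b, pair(0, 0)), b))))  →  pair(pair(pair(pair(0, 0), pair(0, 0)), pair(0, pair(b, 0))), pair(pair(pair(b, b), pair(b, 0)), pair(pair(b, b), pair(g(b, pair(0, 0)), b))))   [R6 at 2.1.2.2]
3. pair(pair(pair(pair(0, 0), pair(0, 0)), pair(0, pair(b, 0))), pair(pair(pair(b, b), pair(b, 0)), pair(pair(b, b), pair(g(b, pair(0, 0)), b))))  →  pair(pair(pair(pair(0, 0), pair(0, 0)), pair(0, pair(b, 0))), pair(pair(pair(b, b), pair(b, 0)), pair(pair(b, b), pair(b, b))))   [R1 at 2.2.2.1]

pair(pair(pair(pair(0, 0), pair(0, 0)), pair(0, pair(b, 0))), pair(pair(pair(b, b), pair(b, 0)), pair(pair(b, b), pair(b, b))))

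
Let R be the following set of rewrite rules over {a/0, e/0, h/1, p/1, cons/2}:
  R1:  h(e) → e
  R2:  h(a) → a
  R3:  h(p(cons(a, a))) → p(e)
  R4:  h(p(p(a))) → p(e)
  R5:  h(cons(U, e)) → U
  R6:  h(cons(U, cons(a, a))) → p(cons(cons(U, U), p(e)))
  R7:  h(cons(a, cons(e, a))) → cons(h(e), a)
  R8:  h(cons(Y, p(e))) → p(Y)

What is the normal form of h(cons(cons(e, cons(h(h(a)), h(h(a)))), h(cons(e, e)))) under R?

cons(e, cons(a, a))

1. h(cons(cons(e, cons(h(h(a)), h(h(a)))), h(cons(e, e))))  →  h(cons(cons(e, cons(h(a), h(h(a)))), h(cons(e, e))))   [R2 at 1.1.2.1.1]
2. h(cons(cons(e, cons(h(a), h(h(a)))), h(cons(e, e))))  →  h(cons(cons(e, cons(a, h(h(a)))), h(cons(e, e))))   [R2 at 1.1.2.1]
3. h(cons(cons(e, cons(a, h(h(a)))), h(cons(e, e))))  →  h(cons(cons(e, cons(a, h(a))), h(cons(e, e))))   [R2 at 1.1.2.2.1]
4. h(cons(cons(e, cons(a, h(a))), h(cons(e, e))))  →  h(cons(cons(e, cons(a, a)), h(cons(e, e))))   [R2 at 1.1.2.2]
5. h(cons(cons(e, cons(a, a)), h(cons(e, e))))  →  h(cons(cons(e, cons(a, a)), e))   [R5 at 1.2]
6. h(cons(cons(e, cons(a, a)), e))  →  cons(e, cons(a, a))   [R5 at ε]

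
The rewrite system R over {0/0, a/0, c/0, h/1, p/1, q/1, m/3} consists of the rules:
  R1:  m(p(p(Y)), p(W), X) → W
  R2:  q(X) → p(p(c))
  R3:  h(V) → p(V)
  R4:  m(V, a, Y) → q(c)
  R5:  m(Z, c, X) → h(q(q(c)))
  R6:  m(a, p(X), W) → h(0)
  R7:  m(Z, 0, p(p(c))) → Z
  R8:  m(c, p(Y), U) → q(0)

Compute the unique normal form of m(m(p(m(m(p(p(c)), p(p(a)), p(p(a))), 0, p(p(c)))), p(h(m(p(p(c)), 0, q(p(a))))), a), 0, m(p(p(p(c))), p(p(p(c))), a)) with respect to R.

1. m(m(p(m(m(p(p(c)), p(p(a)), p(p(a))), 0, p(p(c)))), p(h(m(p(p(c)), 0, q(p(a))))), a), 0, m(p(p(p(c))), p(p(p(c))), a))  →  m(m(p(m(p(p(c)), p(p(a)), p(p(a)))), p(h(m(p(p(c)), 0, q(p(a))))), a), 0, m(p(p(p(c))), p(p(p(c))), a))   [R7 at 1.1.1]
2. m(m(p(m(p(p(c)), p(p(a)), p(p(a)))), p(h(m(p(p(c)), 0, q(p(a))))), a), 0, m(p(p(p(c))), p(p(p(c))), a))  →  m(m(p(p(a)), p(h(m(p(p(c)), 0, q(p(a))))), a), 0, m(p(p(p(c))), p(p(p(c))), a))   [R1 at 1.1.1]
3. m(m(p(p(a)), p(h(m(p(p(c)), 0, q(p(a))))), a), 0, m(p(p(p(c))), p(p(p(c))), a))  →  m(h(m(p(p(c)), 0, q(p(a)))), 0, m(p(p(p(c))), p(p(p(c))), a))   [R1 at 1]
4. m(h(m(p(p(c)), 0, q(p(a)))), 0, m(p(p(p(c))), p(p(p(c))), a))  →  m(p(m(p(p(c)), 0, q(p(a)))), 0, m(p(p(p(c))), p(p(p(c))), a))   [R3 at 1]
5. m(p(m(p(p(c)), 0, q(p(a)))), 0, m(p(p(p(c))), p(p(p(c))), a))  →  m(p(m(p(p(c)), 0, p(p(c)))), 0, m(p(p(p(c))), p(p(p(c))), a))   [R2 at 1.1.3]
6. m(p(m(p(p(c)), 0, p(p(c)))), 0, m(p(p(p(c))), p(p(p(c))), a))  →  m(p(p(p(c))), 0, m(p(p(p(c))), p(p(p(c))), a))   [R7 at 1.1]
7. m(p(p(p(c))), 0, m(p(p(p(c))), p(p(p(c))), a))  →  m(p(p(p(c))), 0, p(p(c)))   [R1 at 3]
8. m(p(p(p(c))), 0, p(p(c)))  →  p(p(p(c)))   [R7 at ε]

p(p(p(c)))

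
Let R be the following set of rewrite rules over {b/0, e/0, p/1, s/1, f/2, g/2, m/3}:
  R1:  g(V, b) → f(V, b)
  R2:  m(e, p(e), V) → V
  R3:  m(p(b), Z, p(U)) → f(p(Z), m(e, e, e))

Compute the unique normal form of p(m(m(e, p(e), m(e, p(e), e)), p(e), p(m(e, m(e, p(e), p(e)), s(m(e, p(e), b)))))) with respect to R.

1. p(m(m(e, p(e), m(e, p(e), e)), p(e), p(m(e, m(e, p(e), p(e)), s(m(e, p(e), b))))))  →  p(m(m(e, p(e), e), p(e), p(m(e, m(e, p(e), p(e)), s(m(e, p(e), b))))))   [R2 at 1.1]
2. p(m(m(e, p(e), e), p(e), p(m(e, m(e, p(e), p(e)), s(m(e, p(e), b))))))  →  p(m(e, p(e), p(m(e, m(e, p(e), p(e)), s(m(e, p(e), b))))))   [R2 at 1.1]
3. p(m(e, p(e), p(m(e, m(e, p(e), p(e)), s(m(e, p(e), b))))))  →  p(p(m(e, m(e, p(e), p(e)), s(m(e, p(e), b)))))   [R2 at 1]
4. p(p(m(e, m(e, p(e), p(e)), s(m(e, p(e), b)))))  →  p(p(m(e, p(e), s(m(e, p(e), b)))))   [R2 at 1.1.2]
5. p(p(m(e, p(e), s(m(e, p(e), b)))))  →  p(p(s(m(e, p(e), b))))   [R2 at 1.1]
6. p(p(s(m(e, p(e), b))))  →  p(p(s(b)))   [R2 at 1.1.1]

p(p(s(b)))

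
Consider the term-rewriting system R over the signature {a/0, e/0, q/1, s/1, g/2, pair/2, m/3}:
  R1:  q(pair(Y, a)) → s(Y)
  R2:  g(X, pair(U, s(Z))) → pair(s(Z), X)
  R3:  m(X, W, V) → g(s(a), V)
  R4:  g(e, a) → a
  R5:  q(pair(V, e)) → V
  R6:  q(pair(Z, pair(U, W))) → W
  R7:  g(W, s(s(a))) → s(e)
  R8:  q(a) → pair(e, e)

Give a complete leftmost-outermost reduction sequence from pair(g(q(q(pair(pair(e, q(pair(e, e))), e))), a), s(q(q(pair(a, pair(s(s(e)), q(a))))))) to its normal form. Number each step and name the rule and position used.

pair(a, s(e))

1. pair(g(q(q(pair(pair(e, q(pair(e, e))), e))), a), s(q(q(pair(a, pair(s(s(e)), q(a)))))))  →  pair(g(q(pair(e, q(pair(e, e)))), a), s(q(q(pair(a, pair(s(s(e)), q(a)))))))   [R5 at 1.1.1]
2. pair(g(q(pair(e, q(pair(e, e)))), a), s(q(q(pair(a, pair(s(s(e)), q(a)))))))  →  pair(g(q(pair(e, e)), a), s(q(q(pair(a, pair(s(s(e)), q(a)))))))   [R5 at 1.1.1.2]
3. pair(g(q(pair(e, e)), a), s(q(q(pair(a, pair(s(s(e)), q(a)))))))  →  pair(g(e, a), s(q(q(pair(a, pair(s(s(e)), q(a)))))))   [R5 at 1.1]
4. pair(g(e, a), s(q(q(pair(a, pair(s(s(e)), q(a)))))))  →  pair(a, s(q(q(pair(a, pair(s(s(e)), q(a)))))))   [R4 at 1]
5. pair(a, s(q(q(pair(a, pair(s(s(e)), q(a)))))))  →  pair(a, s(q(q(a))))   [R6 at 2.1.1]
6. pair(a, s(q(q(a))))  →  pair(a, s(q(pair(e, e))))   [R8 at 2.1.1]
7. pair(a, s(q(pair(e, e))))  →  pair(a, s(e))   [R5 at 2.1]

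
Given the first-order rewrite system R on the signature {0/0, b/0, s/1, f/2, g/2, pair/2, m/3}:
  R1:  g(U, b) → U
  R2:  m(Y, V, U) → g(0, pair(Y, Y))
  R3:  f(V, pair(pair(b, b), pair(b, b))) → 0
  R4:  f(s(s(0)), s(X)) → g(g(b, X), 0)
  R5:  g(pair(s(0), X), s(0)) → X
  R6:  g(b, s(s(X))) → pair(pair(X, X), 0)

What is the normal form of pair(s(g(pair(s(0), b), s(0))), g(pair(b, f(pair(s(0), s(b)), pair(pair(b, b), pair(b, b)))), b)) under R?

pair(s(b), pair(b, 0))

1. pair(s(g(pair(s(0), b), s(0))), g(pair(b, f(pair(s(0), s(b)), pair(pair(b, b), pair(b, b)))), b))  →  pair(s(b), g(pair(b, f(pair(s(0), s(b)), pair(pair(b, b), pair(b, b)))), b))   [R5 at 1.1]
2. pair(s(b), g(pair(b, f(pair(s(0), s(b)), pair(pair(b, b), pair(b, b)))), b))  →  pair(s(b), pair(b, f(pair(s(0), s(b)), pair(pair(b, b), pair(b, b)))))   [R1 at 2]
3. pair(s(b), pair(b, f(pair(s(0), s(b)), pair(pair(b, b), pair(b, b)))))  →  pair(s(b), pair(b, 0))   [R3 at 2.2]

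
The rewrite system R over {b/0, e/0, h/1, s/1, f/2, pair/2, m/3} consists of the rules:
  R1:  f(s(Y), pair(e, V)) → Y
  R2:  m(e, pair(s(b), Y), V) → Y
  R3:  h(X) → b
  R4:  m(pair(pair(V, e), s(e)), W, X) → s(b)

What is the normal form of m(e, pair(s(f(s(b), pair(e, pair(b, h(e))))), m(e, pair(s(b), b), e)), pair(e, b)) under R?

1. m(e, pair(s(f(s(b), pair(e, pair(b, h(e))))), m(e, pair(s(b), b), e)), pair(e, b))  →  m(e, pair(s(b), m(e, pair(s(b), b), e)), pair(e, b))   [R1 at 2.1.1]
2. m(e, pair(s(b), m(e, pair(s(b), b), e)), pair(e, b))  →  m(e, pair(s(b), b), e)   [R2 at ε]
3. m(e, pair(s(b), b), e)  →  b   [R2 at ε]

b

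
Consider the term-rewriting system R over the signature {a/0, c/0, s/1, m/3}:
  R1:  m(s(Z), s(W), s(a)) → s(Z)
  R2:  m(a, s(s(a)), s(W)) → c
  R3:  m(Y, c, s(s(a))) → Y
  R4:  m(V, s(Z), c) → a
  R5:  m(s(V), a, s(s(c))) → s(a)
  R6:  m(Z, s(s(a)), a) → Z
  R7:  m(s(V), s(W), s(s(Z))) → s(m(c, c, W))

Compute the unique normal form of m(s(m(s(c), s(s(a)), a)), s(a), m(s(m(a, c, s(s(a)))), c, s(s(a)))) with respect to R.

s(s(c))

1. m(s(m(s(c), s(s(a)), a)), s(a), m(s(m(a, c, s(s(a)))), c, s(s(a))))  →  m(s(s(c)), s(a), m(s(m(a, c, s(s(a)))), c, s(s(a))))   [R6 at 1.1]
2. m(s(s(c)), s(a), m(s(m(a, c, s(s(a)))), c, s(s(a))))  →  m(s(s(c)), s(a), s(m(a, c, s(s(a)))))   [R3 at 3]
3. m(s(s(c)), s(a), s(m(a, c, s(s(a)))))  →  m(s(s(c)), s(a), s(a))   [R3 at 3.1]
4. m(s(s(c)), s(a), s(a))  →  s(s(c))   [R1 at ε]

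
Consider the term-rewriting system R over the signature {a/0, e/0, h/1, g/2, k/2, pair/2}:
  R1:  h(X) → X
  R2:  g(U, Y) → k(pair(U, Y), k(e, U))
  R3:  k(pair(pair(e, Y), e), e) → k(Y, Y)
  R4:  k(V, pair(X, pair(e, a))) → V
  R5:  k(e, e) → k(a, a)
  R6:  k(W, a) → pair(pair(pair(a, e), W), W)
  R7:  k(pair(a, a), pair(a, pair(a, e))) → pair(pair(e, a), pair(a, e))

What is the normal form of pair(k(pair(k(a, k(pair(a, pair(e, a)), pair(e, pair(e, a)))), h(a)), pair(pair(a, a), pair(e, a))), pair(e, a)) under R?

pair(pair(a, a), pair(e, a))

1. pair(k(pair(k(a, k(pair(a, pair(e, a)), pair(e, pair(e, a)))), h(a)), pair(pair(a, a), pair(e, a))), pair(e, a))  →  pair(pair(k(a, k(pair(a, pair(e, a)), pair(e, pair(e, a)))), h(a)), pair(e, a))   [R4 at 1]
2. pair(pair(k(a, k(pair(a, pair(e, a)), pair(e, pair(e, a)))), h(a)), pair(e, a))  →  pair(pair(k(a, pair(a, pair(e, a))), h(a)), pair(e, a))   [R4 at 1.1.2]
3. pair(pair(k(a, pair(a, pair(e, a))), h(a)), pair(e, a))  →  pair(pair(a, h(a)), pair(e, a))   [R4 at 1.1]
4. pair(pair(a, h(a)), pair(e, a))  →  pair(pair(a, a), pair(e, a))   [R1 at 1.2]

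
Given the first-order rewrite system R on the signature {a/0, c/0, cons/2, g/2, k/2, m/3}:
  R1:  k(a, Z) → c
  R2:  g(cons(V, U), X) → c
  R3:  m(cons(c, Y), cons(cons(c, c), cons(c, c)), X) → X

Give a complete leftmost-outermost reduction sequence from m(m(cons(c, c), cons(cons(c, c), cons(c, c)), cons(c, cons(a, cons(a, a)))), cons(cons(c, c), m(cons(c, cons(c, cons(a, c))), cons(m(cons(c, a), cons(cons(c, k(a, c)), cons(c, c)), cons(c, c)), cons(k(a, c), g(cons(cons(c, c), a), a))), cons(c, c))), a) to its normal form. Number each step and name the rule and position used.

1. m(m(cons(c, c), cons(cons(c, c), cons(c, c)), cons(c, cons(a, cons(a, a)))), cons(cons(c, c), m(cons(c, cons(c, cons(a, c))), cons(m(cons(c, a), cons(cons(c, k(a, c)), cons(c, c)), cons(c, c)), cons(k(a, c), g(cons(cons(c, c), a), a))), cons(c, c))), a)  →  m(cons(c, cons(a, cons(a, a))), cons(cons(c, c), m(cons(c, cons(c, cons(a, c))), cons(m(cons(c, a), cons(cons(c, k(a, c)), cons(c, c)), cons(c, c)), cons(k(a, c), g(cons(cons(c, c), a), a))), cons(c, c))), a)   [R3 at 1]
2. m(cons(c, cons(a, cons(a, a))), cons(cons(c, c), m(cons(c, cons(c, cons(a, c))), cons(m(cons(c, a), cons(cons(c, k(a, c)), cons(c, c)), cons(c, c)), cons(k(a, c), g(cons(cons(c, c), a), a))), cons(c, c))), a)  →  m(cons(c, cons(a, cons(a, a))), cons(cons(c, c), m(cons(c, cons(c, cons(a, c))), cons(m(cons(c, a), cons(cons(c, c), cons(c, c)), cons(c, c)), cons(k(a, c), g(cons(cons(c, c), a), a))), cons(c, c))), a)   [R1 at 2.2.2.1.2.1.2]
3. m(cons(c, cons(a, cons(a, a))), cons(cons(c, c), m(cons(c, cons(c, cons(a, c))), cons(m(cons(c, a), cons(cons(c, c), cons(c, c)), cons(c, c)), cons(k(a, c), g(cons(cons(c, c), a), a))), cons(c, c))), a)  →  m(cons(c, cons(a, cons(a, a))), cons(cons(c, c), m(cons(c, cons(c, cons(a, c))), cons(cons(c, c), cons(k(a, c), g(cons(cons(c, c), a), a))), cons(c, c))), a)   [R3 at 2.2.2.1]
4. m(cons(c, cons(a, cons(a, a))), cons(cons(c, c), m(cons(c, cons(c, cons(a, c))), cons(cons(c, c), cons(k(a, c), g(cons(cons(c, c), a), a))), cons(c, c))), a)  →  m(cons(c, cons(a, cons(a, a))), cons(cons(c, c), m(cons(c, cons(c, cons(a, c))), cons(cons(c, c), cons(c, g(cons(cons(c, c), a), a))), cons(c, c))), a)   [R1 at 2.2.2.2.1]
5. m(cons(c, cons(a, cons(a, a))), cons(cons(c, c), m(cons(c, cons(c, cons(a, c))), cons(cons(c, c), cons(c, g(cons(cons(c, c), a), a))), cons(c, c))), a)  →  m(cons(c, cons(a, cons(a, a))), cons(cons(c, c), m(cons(c, cons(c, cons(a, c))), cons(cons(c, c), cons(c, c)), cons(c, c))), a)   [R2 at 2.2.2.2.2]
6. m(cons(c, cons(a, cons(a, a))), cons(cons(c, c), m(cons(c, cons(c, cons(a, c))), cons(cons(c, c), cons(c, c)), cons(c, c))), a)  →  m(cons(c, cons(a, cons(a, a))), cons(cons(c, c), cons(c, c)), a)   [R3 at 2.2]
7. m(cons(c, cons(a, cons(a, a))), cons(cons(c, c), cons(c, c)), a)  →  a   [R3 at ε]

a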